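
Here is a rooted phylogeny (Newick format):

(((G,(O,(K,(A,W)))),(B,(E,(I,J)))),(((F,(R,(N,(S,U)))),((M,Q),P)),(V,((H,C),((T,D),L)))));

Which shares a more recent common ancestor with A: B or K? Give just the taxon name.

K

The MRCA of A and K subtends (K,(A,W)) (3 taxa).
The MRCA of A and B subtends ((G,(O,(K,(A,W)))),(B,(E,(I,J)))) (9 taxa).
The first is nested inside the second, so A shares a more recent common ancestor with K.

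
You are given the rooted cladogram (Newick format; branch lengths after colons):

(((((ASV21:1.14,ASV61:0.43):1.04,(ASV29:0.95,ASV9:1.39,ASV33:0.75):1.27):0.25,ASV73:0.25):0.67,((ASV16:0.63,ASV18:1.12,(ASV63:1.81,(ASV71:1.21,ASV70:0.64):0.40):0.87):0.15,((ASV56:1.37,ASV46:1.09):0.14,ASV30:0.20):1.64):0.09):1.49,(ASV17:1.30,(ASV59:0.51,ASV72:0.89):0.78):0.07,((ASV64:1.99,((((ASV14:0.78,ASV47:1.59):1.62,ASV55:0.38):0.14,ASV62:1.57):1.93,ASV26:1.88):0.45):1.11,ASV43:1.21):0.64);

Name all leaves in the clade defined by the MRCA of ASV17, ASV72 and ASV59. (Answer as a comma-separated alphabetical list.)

Tracing ASV17: it sits inside (ASV17,(ASV59,ASV72)).
Tracing ASV72: it sits inside (ASV59,ASV72).
Tracing ASV59: it sits inside (ASV59,ASV72).
The smallest clade enclosing all 3 is (ASV17,(ASV59,ASV72)); the answer is its 3 terminal taxa in alphabetical order.

ASV17, ASV59, ASV72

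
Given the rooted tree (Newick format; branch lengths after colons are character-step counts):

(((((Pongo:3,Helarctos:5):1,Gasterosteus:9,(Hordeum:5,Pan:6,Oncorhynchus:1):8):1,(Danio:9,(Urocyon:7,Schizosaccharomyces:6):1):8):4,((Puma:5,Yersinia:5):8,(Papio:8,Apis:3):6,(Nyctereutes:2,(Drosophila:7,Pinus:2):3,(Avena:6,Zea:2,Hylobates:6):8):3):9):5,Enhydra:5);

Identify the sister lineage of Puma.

Puma attaches to the tree at the node subtending (Puma,Yersinia).
The other lineage descending from that same node — the sister group — is the single tip Yersinia.

Yersinia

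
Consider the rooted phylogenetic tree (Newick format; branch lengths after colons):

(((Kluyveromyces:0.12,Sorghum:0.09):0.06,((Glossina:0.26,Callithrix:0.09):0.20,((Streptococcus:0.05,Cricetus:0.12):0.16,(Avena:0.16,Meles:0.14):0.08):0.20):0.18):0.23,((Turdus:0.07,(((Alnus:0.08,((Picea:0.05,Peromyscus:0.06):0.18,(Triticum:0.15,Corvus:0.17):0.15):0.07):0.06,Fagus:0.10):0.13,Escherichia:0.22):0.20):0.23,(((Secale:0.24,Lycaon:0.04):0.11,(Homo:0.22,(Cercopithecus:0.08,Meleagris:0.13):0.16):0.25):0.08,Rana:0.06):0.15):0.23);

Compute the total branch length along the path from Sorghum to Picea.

The path runs Sorghum → … → MRCA → … → Picea; the MRCA is the root of the tree.
Branch lengths along that path: 0.09 + 0.06 + 0.23 + 0.23 + 0.23 + 0.20 + 0.13 + 0.06 + 0.07 + 0.18 + 0.05 = 1.53.

1.53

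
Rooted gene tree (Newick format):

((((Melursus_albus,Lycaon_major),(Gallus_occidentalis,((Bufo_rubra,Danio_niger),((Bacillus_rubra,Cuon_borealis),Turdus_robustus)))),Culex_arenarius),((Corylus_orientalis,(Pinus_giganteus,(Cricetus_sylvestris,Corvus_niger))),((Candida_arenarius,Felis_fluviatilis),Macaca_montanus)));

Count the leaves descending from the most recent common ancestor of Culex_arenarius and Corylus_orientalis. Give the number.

The MRCA of Culex_arenarius and Corylus_orientalis is the root, so the clade is the entire tree.
That clade contains 16 terminal taxa: Bacillus_rubra, Bufo_rubra, Candida_arenarius, Corvus_niger, Corylus_orientalis, Cricetus_sylvestris, Culex_arenarius, Cuon_borealis, Danio_niger, Felis_fluviatilis, Gallus_occidentalis, Lycaon_major, Macaca_montanus, Melursus_albus, Pinus_giganteus, Turdus_robustus.

16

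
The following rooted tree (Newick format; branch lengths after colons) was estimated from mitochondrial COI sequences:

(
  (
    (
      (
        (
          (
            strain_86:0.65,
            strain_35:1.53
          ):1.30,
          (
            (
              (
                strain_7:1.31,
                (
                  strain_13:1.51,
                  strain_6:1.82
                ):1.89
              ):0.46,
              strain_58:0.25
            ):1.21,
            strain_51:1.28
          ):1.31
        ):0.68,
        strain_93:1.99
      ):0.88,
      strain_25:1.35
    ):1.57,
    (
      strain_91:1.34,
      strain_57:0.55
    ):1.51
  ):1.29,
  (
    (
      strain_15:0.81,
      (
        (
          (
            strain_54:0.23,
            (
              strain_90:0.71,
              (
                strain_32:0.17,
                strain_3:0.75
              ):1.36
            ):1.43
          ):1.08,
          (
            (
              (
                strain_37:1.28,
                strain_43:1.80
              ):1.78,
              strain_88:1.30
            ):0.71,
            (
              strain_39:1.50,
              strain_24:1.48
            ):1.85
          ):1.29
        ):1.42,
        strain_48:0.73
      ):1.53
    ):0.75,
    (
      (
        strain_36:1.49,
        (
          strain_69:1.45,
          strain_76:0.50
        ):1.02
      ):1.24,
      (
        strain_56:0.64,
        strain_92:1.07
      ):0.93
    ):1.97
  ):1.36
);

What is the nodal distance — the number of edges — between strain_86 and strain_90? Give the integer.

The MRCA of strain_86 and strain_90 is the root of the tree.
From strain_86 up to that node: 6 branches. From strain_90 up to the same node: 7 branches. Total: 6 + 7 = 13.

13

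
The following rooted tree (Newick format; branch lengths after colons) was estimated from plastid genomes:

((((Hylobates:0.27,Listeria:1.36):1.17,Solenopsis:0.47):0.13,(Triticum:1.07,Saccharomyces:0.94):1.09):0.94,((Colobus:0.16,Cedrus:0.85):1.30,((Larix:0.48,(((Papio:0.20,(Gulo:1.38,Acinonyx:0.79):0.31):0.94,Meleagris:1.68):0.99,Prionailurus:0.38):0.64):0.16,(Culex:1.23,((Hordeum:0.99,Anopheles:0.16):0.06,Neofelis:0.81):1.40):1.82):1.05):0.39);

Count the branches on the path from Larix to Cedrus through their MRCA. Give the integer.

5

The MRCA of Larix and Cedrus is the node subtending ((Colobus,Cedrus),((Larix,(((Papio,(Gulo,Acinonyx)),Meleagris),Prionailurus)),(Culex,((Hordeum,Anopheles),Neofelis)))).
From Larix up to that node: 3 branches. From Cedrus up to the same node: 2 branches. Total: 3 + 2 = 5.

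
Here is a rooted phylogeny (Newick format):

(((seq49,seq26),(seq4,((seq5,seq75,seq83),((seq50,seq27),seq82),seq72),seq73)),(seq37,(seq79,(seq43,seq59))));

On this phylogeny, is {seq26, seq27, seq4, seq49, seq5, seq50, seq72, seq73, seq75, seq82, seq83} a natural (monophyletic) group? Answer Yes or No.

The most recent common ancestor of these taxa subtends ((seq49,seq26),(seq4,((seq5,seq75,seq83),((seq50,seq27),seq82),seq72),seq73)).
That clade has exactly 11 tips — every listed taxon and nothing else — so the group is monophyletic.

Yes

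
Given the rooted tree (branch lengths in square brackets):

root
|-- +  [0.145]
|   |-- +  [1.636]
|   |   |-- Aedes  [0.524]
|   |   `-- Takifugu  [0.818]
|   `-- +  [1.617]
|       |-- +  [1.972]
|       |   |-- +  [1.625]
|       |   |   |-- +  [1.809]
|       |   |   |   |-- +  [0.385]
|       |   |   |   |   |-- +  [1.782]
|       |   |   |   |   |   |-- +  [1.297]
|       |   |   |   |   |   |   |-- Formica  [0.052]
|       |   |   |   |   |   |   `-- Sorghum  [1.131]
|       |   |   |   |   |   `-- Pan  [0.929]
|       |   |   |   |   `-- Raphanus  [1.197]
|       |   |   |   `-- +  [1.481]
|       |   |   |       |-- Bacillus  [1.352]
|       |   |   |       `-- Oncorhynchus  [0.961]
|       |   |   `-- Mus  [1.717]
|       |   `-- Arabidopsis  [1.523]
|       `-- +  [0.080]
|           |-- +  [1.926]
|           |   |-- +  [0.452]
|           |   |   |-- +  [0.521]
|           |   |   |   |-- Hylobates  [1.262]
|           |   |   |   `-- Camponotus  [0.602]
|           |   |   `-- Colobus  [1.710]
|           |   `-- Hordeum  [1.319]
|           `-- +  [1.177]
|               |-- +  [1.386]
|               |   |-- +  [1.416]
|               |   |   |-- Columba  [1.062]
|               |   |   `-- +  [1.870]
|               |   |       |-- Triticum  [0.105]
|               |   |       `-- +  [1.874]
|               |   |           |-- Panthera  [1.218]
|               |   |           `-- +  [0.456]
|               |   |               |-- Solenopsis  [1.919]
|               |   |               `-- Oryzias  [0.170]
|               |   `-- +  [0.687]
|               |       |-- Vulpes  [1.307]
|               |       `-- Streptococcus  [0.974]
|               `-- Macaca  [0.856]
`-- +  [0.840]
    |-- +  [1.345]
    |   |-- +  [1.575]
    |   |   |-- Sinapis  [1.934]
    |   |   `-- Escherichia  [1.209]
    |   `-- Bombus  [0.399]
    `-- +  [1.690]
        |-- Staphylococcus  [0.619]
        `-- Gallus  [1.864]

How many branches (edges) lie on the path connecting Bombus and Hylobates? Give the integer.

10

The MRCA of Bombus and Hylobates is the root of the tree.
From Bombus up to that node: 3 branches. From Hylobates up to the same node: 7 branches. Total: 3 + 7 = 10.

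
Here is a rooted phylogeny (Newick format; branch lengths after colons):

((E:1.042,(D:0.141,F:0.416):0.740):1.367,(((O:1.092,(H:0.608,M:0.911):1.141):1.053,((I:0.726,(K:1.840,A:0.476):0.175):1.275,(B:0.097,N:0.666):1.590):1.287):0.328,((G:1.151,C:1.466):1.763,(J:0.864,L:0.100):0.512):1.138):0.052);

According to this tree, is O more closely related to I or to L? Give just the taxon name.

The MRCA of O and I subtends ((O,(H,M)),((I,(K,A)),(B,N))) (8 taxa).
The MRCA of O and L subtends (((O,(H,M)),((I,(K,A)),(B,N))),((G,C),(J,L))) (12 taxa).
The first is nested inside the second, so O shares a more recent common ancestor with I.

I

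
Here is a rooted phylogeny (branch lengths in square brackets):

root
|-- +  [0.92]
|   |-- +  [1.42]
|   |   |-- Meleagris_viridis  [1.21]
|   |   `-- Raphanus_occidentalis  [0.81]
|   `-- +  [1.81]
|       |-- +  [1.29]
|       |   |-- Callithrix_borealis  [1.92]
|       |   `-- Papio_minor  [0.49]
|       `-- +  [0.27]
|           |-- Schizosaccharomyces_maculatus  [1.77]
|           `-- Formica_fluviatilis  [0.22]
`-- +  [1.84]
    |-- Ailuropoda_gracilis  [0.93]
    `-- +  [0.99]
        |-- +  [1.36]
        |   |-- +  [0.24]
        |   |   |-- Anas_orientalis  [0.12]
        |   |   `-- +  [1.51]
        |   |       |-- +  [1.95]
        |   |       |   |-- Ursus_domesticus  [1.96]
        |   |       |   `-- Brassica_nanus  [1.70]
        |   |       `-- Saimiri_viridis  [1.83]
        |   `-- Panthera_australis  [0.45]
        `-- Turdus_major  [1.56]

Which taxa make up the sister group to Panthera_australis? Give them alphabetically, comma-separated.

Panthera_australis attaches to the tree at the node subtending ((Anas_orientalis,((Ursus_domesticus,Brassica_nanus),Saimiri_viridis)),Panthera_australis).
The other lineage descending from that same node — the sister group — is (Anas_orientalis,((Ursus_domesticus,Brassica_nanus),Saimiri_viridis)); its 4 tips in alphabetical order are the answer.

Anas_orientalis, Brassica_nanus, Saimiri_viridis, Ursus_domesticus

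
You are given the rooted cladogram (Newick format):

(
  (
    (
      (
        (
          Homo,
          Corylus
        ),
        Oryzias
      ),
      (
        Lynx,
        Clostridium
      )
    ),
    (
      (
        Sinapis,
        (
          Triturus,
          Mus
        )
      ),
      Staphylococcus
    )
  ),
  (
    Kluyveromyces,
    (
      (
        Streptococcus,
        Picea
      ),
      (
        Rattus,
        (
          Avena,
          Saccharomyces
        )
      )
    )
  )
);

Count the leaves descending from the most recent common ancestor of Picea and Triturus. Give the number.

The MRCA of Picea and Triturus is the root, so the clade is the entire tree.
That clade contains 15 terminal taxa: Avena, Clostridium, Corylus, Homo, Kluyveromyces, Lynx, Mus, Oryzias, Picea, Rattus, Saccharomyces, Sinapis, Staphylococcus, Streptococcus, Triturus.

15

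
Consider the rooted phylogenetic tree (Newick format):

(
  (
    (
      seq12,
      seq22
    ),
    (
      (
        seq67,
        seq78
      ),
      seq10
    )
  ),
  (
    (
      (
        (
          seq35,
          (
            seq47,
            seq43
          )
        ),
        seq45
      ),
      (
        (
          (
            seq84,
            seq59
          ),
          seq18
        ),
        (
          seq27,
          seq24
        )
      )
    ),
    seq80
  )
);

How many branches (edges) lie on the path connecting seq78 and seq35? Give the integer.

The MRCA of seq78 and seq35 is the root of the tree.
From seq78 up to that node: 4 branches. From seq35 up to the same node: 5 branches. Total: 4 + 5 = 9.

9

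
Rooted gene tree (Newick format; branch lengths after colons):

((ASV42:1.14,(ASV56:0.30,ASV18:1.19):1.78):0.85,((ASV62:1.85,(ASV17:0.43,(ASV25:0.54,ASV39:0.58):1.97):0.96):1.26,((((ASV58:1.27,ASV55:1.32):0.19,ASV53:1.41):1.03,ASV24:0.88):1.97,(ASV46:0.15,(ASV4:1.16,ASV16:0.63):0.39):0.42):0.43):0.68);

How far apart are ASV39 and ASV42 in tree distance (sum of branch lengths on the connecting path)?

The path runs ASV39 → … → MRCA → … → ASV42; the MRCA is the root of the tree.
Branch lengths along that path: 0.58 + 1.97 + 0.96 + 1.26 + 0.68 + 0.85 + 1.14 = 7.44.

7.44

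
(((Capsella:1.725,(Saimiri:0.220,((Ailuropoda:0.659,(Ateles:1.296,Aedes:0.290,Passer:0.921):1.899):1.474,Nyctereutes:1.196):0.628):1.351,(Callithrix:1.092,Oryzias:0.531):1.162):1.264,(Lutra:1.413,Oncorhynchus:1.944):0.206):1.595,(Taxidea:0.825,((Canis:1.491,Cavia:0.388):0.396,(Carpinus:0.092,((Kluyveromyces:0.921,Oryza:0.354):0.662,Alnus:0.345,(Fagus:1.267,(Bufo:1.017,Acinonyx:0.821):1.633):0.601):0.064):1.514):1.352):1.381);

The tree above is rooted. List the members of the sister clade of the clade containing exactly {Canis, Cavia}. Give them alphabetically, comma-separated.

The clade containing exactly {Canis, Cavia} attaches to the tree at the node subtending ((Canis,Cavia),(Carpinus,((Kluyveromyces,Oryza),Alnus,(Fagus,(Bufo,Acinonyx))))).
The other lineage descending from that same node — the sister group — is (Carpinus,((Kluyveromyces,Oryza),Alnus,(Fagus,(Bufo,Acinonyx)))); its 7 tips in alphabetical order are the answer.

Acinonyx, Alnus, Bufo, Carpinus, Fagus, Kluyveromyces, Oryza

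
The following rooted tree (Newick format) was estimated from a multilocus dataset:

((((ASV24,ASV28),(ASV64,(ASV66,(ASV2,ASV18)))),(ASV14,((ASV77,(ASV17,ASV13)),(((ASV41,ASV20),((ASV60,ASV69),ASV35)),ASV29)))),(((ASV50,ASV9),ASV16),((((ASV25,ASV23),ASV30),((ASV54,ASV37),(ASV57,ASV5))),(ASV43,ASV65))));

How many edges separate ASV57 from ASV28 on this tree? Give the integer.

The MRCA of ASV57 and ASV28 is the root of the tree.
From ASV57 up to that node: 6 branches. From ASV28 up to the same node: 4 branches. Total: 6 + 4 = 10.

10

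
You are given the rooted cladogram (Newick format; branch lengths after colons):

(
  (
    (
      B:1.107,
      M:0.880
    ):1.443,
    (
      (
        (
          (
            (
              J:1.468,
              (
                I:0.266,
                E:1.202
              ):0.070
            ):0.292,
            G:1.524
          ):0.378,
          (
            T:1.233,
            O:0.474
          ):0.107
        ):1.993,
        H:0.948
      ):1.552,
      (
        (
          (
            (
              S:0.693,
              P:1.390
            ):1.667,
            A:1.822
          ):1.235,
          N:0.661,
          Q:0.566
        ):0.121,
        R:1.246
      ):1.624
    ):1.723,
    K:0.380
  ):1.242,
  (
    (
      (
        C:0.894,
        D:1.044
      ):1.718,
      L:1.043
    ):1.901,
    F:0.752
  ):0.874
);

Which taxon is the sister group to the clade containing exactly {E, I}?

The clade containing exactly {E, I} attaches to the tree at the node subtending (J,(I,E)).
The other lineage descending from that same node — the sister group — is the single tip J.

J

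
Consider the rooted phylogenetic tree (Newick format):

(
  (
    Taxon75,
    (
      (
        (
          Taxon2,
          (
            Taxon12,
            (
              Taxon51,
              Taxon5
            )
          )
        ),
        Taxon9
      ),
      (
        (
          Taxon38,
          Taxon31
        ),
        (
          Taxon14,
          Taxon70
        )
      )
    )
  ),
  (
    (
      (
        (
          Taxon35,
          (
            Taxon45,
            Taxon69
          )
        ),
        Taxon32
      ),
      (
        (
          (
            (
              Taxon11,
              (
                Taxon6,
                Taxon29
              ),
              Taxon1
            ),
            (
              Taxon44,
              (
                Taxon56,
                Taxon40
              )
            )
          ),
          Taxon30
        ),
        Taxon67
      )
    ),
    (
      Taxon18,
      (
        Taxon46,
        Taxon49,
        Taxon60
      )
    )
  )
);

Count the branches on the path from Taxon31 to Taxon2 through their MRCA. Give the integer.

6

The MRCA of Taxon31 and Taxon2 is the node subtending (((Taxon2,(Taxon12,(Taxon51,Taxon5))),Taxon9),((Taxon38,Taxon31),(Taxon14,Taxon70))).
From Taxon31 up to that node: 3 branches. From Taxon2 up to the same node: 3 branches. Total: 3 + 3 = 6.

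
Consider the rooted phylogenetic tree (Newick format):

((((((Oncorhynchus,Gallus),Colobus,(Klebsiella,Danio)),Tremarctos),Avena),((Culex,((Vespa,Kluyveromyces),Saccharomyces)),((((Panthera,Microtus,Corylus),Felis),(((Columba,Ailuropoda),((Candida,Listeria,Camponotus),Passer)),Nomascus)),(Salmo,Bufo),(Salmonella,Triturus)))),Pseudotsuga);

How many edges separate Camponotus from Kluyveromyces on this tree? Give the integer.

11

The MRCA of Camponotus and Kluyveromyces is the node subtending ((Culex,((Vespa,Kluyveromyces),Saccharomyces)),((((Panthera,Microtus,Corylus),Felis),(((Columba,Ailuropoda),((Candida,Listeria,Camponotus),Passer)),Nomascus)),(Salmo,Bufo),(Salmonella,Triturus))).
From Camponotus up to that node: 7 branches. From Kluyveromyces up to the same node: 4 branches. Total: 7 + 4 = 11.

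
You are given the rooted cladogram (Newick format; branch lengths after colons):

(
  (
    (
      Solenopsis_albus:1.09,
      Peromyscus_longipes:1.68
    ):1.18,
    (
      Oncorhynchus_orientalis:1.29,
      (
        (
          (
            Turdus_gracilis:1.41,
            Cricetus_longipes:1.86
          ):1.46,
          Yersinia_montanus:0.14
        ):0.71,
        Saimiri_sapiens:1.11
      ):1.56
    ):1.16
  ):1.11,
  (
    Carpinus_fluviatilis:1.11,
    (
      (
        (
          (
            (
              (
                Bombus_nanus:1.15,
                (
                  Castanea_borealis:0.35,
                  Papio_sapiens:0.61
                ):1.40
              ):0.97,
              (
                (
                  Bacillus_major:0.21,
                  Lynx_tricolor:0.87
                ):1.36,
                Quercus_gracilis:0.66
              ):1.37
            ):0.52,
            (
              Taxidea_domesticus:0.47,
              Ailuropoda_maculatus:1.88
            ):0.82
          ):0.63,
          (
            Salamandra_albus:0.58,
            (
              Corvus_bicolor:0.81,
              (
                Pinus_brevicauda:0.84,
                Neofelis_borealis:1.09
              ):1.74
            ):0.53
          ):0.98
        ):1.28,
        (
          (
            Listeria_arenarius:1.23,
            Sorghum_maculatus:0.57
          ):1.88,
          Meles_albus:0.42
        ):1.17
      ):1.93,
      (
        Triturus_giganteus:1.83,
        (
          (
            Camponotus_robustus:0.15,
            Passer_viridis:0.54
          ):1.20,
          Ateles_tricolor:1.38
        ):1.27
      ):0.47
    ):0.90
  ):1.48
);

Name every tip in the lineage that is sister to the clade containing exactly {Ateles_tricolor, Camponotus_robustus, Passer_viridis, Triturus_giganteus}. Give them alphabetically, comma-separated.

The clade containing exactly {Ateles_tricolor, Camponotus_robustus, Passer_viridis, Triturus_giganteus} attaches to the tree at the node subtending ((((((Bombus_nanus,(Castanea_borealis,Papio_sapiens)),((Bacillus_major,Lynx_tricolor),Quercus_gracilis)),(Taxidea_domesticus,Ailuropoda_maculatus)),(Salamandra_albus,(Corvus_bicolor,(Pinus_brevicauda,Neofelis_borealis)))),((Listeria_arenarius,Sorghum_maculatus),Meles_albus)),(Triturus_giganteus,((Camponotus_robustus,Passer_viridis),Ateles_tricolor))).
The other lineage descending from that same node — the sister group — is (((((Bombus_nanus,(Castanea_borealis,Papio_sapiens)),((Bacillus_major,Lynx_tricolor),Quercus_gracilis)),(Taxidea_domesticus,Ailuropoda_maculatus)),(Salamandra_albus,(Corvus_bicolor,(Pinus_brevicauda,Neofelis_borealis)))),((Listeria_arenarius,Sorghum_maculatus),Meles_albus)); its 15 tips in alphabetical order are the answer.

Ailuropoda_maculatus, Bacillus_major, Bombus_nanus, Castanea_borealis, Corvus_bicolor, Listeria_arenarius, Lynx_tricolor, Meles_albus, Neofelis_borealis, Papio_sapiens, Pinus_brevicauda, Quercus_gracilis, Salamandra_albus, Sorghum_maculatus, Taxidea_domesticus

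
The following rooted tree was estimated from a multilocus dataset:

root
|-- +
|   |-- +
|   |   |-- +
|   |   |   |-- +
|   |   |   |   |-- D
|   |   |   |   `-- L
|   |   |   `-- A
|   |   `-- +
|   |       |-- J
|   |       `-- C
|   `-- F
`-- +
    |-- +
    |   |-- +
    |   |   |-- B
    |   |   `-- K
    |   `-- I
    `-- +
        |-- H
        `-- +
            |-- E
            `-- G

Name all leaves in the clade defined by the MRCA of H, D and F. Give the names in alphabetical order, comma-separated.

Tracing H: it sits inside (H,(E,G)).
Tracing D: it sits inside (D,L).
Tracing F: it sits inside ((((D,L),A),(J,C)),F).
The smallest clade enclosing all 3 is the whole tree (their MRCA is the root), so the answer is all 12 tips in alphabetical order.

A, B, C, D, E, F, G, H, I, J, K, L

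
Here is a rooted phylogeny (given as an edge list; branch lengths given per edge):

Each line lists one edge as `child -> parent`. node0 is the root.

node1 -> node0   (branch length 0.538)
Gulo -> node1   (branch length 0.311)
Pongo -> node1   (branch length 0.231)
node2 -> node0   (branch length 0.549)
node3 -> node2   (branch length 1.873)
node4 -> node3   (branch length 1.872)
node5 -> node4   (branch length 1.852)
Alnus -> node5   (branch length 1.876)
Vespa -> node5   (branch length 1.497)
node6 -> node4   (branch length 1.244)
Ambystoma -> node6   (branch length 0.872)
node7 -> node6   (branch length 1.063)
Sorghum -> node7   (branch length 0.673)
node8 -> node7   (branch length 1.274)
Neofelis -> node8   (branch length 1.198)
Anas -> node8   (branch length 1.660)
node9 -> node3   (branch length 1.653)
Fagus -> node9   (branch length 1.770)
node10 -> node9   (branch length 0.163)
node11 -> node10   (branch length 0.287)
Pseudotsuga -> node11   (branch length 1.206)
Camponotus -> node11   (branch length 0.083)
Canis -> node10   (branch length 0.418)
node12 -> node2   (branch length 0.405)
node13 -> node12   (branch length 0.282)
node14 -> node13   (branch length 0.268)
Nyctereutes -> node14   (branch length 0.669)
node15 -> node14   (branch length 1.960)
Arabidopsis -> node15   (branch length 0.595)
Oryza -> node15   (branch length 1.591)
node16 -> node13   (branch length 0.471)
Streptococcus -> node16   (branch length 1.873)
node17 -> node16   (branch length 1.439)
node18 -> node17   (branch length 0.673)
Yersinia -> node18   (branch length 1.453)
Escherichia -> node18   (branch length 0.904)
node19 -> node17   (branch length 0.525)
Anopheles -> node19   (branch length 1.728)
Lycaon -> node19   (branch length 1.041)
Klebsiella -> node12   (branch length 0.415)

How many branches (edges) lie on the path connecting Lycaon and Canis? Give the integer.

The MRCA of Lycaon and Canis is the node subtending ((((Alnus,Vespa),(Ambystoma,(Sorghum,(Neofelis,Anas)))),(Fagus,((Pseudotsuga,Camponotus),Canis))),(((Nyctereutes,(Arabidopsis,Oryza)),(Streptococcus,((Yersinia,Escherichia),(Anopheles,Lycaon)))),Klebsiella)).
From Lycaon up to that node: 6 branches. From Canis up to the same node: 4 branches. Total: 6 + 4 = 10.

10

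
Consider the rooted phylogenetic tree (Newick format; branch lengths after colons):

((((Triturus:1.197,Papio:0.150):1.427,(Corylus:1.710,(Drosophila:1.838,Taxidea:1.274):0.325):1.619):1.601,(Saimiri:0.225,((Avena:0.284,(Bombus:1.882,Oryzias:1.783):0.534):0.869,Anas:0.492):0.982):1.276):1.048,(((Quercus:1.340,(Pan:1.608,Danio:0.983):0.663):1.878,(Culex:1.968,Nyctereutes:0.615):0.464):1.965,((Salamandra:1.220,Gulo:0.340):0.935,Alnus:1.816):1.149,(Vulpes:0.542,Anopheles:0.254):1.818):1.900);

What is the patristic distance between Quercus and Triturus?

The path runs Quercus → … → MRCA → … → Triturus; the MRCA is the root of the tree.
Branch lengths along that path: 1.340 + 1.878 + 1.965 + 1.900 + 1.048 + 1.601 + 1.427 + 1.197 = 12.356.

12.356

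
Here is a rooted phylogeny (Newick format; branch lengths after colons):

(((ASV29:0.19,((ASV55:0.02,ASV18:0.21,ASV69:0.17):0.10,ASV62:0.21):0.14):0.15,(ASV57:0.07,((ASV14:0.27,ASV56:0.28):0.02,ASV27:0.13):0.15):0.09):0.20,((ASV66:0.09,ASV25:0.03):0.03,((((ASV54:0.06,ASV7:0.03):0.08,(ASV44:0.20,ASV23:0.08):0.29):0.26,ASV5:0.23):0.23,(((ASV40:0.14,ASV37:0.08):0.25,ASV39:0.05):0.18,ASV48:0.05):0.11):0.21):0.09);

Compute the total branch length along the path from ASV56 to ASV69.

1.10

The path runs ASV56 → … → MRCA → … → ASV69; the MRCA is the node subtending ((ASV29,((ASV55,ASV18,ASV69),ASV62)),(ASV57,((ASV14,ASV56),ASV27))).
Branch lengths along that path: 0.28 + 0.02 + 0.15 + 0.09 + 0.15 + 0.14 + 0.10 + 0.17 = 1.10.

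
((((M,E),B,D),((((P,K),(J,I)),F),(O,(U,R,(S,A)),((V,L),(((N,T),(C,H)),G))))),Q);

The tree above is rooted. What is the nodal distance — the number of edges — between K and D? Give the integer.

7

The MRCA of K and D is the node subtending (((M,E),B,D),((((P,K),(J,I)),F),(O,(U,R,(S,A)),((V,L),(((N,T),(C,H)),G))))).
From K up to that node: 5 branches. From D up to the same node: 2 branches. Total: 5 + 2 = 7.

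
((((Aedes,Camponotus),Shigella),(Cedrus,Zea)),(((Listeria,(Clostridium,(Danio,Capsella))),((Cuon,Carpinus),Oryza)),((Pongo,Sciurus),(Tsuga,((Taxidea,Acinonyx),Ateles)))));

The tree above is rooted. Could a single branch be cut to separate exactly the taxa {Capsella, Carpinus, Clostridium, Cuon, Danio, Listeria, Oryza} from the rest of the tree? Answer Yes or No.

The most recent common ancestor of these taxa subtends ((Listeria,(Clostridium,(Danio,Capsella))),((Cuon,Carpinus),Oryza)).
That clade has exactly 7 tips — every listed taxon and nothing else — so the group is monophyletic.

Yes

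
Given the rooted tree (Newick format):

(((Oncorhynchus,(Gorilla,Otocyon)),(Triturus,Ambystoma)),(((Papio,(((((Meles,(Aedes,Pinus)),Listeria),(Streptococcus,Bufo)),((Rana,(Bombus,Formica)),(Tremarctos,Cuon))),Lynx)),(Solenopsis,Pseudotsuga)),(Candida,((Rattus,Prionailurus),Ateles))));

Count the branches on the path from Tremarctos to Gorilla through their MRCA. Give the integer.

The MRCA of Tremarctos and Gorilla is the root of the tree.
From Tremarctos up to that node: 8 branches. From Gorilla up to the same node: 4 branches. Total: 8 + 4 = 12.

12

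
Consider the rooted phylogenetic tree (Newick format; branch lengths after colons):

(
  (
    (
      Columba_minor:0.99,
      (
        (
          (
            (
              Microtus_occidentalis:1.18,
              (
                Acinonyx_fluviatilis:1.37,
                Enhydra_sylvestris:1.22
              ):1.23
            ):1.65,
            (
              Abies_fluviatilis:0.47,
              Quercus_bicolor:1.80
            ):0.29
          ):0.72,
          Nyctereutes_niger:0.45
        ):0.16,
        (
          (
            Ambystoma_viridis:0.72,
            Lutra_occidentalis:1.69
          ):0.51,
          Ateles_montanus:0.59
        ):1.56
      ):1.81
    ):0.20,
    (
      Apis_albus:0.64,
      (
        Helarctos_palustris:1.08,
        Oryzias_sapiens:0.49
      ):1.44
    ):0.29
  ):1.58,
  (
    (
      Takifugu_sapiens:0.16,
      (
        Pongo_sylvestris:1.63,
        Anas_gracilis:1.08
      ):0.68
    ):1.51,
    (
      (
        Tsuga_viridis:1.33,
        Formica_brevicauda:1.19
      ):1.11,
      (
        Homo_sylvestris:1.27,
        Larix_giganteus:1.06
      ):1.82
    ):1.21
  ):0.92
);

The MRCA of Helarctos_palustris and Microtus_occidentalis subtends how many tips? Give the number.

13

The MRCA of Helarctos_palustris and Microtus_occidentalis is the node subtending ((Columba_minor,((((Microtus_occidentalis,(Acinonyx_fluviatilis,Enhydra_sylvestris)),(Abies_fluviatilis,Quercus_bicolor)),Nyctereutes_niger),((Ambystoma_viridis,Lutra_occidentalis),Ateles_montanus))),(Apis_albus,(Helarctos_palustris,Oryzias_sapiens))).
That clade contains 13 terminal taxa: Abies_fluviatilis, Acinonyx_fluviatilis, Ambystoma_viridis, Apis_albus, Ateles_montanus, Columba_minor, Enhydra_sylvestris, Helarctos_palustris, Lutra_occidentalis, Microtus_occidentalis, Nyctereutes_niger, Oryzias_sapiens, Quercus_bicolor.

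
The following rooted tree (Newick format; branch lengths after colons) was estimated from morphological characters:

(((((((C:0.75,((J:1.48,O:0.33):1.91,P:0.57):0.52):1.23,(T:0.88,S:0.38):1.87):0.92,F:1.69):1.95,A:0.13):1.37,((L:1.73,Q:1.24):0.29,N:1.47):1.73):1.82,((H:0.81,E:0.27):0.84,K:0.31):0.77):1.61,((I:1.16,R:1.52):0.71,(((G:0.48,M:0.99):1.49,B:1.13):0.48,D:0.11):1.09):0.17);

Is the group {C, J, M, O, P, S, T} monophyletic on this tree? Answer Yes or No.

The MRCA of the listed taxa is the root, so the smallest clade containing them is the whole tree.
That clade also contains A, B, D, E, F, G, H, I, K, L, N, Q, R, which are not in the proposed group, so the group is not monophyletic.

No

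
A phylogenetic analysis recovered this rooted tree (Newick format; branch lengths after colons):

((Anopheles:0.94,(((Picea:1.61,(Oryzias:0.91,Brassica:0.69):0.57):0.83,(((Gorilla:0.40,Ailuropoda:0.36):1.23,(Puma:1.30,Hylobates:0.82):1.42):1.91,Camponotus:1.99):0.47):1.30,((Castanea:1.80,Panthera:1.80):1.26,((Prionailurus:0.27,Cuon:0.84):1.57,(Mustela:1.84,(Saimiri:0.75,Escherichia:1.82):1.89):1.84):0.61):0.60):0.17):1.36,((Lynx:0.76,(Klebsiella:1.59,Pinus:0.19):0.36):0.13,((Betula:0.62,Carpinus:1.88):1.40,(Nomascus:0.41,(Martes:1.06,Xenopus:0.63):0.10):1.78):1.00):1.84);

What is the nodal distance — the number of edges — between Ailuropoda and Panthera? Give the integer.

The MRCA of Ailuropoda and Panthera is the node subtending (((Picea,(Oryzias,Brassica)),(((Gorilla,Ailuropoda),(Puma,Hylobates)),Camponotus)),((Castanea,Panthera),((Prionailurus,Cuon),(Mustela,(Saimiri,Escherichia))))).
From Ailuropoda up to that node: 5 branches. From Panthera up to the same node: 3 branches. Total: 5 + 3 = 8.

8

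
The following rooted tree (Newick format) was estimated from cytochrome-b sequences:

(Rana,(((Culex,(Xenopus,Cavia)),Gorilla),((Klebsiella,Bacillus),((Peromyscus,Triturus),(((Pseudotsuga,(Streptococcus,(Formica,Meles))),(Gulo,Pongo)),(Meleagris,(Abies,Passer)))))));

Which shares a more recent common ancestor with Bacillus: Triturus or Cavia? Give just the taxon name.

Triturus

The MRCA of Bacillus and Triturus subtends ((Klebsiella,Bacillus),((Peromyscus,Triturus),(((Pseudotsuga,(Streptococcus,(Formica,Meles))),(Gulo,Pongo)),(Meleagris,(Abies,Passer))))) (13 taxa).
The MRCA of Bacillus and Cavia subtends (((Culex,(Xenopus,Cavia)),Gorilla),((Klebsiella,Bacillus),((Peromyscus,Triturus),(((Pseudotsuga,(Streptococcus,(Formica,Meles))),(Gulo,Pongo)),(Meleagris,(Abies,Passer)))))) (17 taxa).
The first is nested inside the second, so Bacillus shares a more recent common ancestor with Triturus.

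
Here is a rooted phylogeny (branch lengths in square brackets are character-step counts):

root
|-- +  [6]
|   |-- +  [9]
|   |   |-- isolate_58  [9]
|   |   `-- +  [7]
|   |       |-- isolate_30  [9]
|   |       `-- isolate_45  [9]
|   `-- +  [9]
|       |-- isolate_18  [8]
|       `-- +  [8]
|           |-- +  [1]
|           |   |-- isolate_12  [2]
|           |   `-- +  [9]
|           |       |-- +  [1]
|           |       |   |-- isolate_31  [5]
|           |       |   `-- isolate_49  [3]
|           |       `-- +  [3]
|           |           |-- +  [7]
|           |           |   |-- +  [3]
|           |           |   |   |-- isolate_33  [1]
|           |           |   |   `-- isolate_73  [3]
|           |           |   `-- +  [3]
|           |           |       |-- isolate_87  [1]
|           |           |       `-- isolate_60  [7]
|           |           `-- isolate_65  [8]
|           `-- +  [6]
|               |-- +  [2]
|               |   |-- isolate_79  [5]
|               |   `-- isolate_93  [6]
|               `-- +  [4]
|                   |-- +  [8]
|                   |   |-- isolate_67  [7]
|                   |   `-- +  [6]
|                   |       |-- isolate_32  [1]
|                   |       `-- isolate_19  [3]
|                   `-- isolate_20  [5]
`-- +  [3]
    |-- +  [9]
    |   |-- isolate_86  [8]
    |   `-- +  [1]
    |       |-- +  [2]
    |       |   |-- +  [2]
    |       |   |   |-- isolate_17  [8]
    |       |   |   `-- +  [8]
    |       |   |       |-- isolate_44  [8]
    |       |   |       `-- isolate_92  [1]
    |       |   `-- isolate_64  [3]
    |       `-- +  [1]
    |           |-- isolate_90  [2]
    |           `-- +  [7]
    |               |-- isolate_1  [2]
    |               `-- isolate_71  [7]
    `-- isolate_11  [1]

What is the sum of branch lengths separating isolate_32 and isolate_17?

The path runs isolate_32 → … → MRCA → … → isolate_17; the MRCA is the root of the tree.
Branch lengths along that path: 1 + 6 + 8 + 4 + 6 + 8 + 9 + 6 + 3 + 9 + 1 + 2 + 2 + 8 = 73.

73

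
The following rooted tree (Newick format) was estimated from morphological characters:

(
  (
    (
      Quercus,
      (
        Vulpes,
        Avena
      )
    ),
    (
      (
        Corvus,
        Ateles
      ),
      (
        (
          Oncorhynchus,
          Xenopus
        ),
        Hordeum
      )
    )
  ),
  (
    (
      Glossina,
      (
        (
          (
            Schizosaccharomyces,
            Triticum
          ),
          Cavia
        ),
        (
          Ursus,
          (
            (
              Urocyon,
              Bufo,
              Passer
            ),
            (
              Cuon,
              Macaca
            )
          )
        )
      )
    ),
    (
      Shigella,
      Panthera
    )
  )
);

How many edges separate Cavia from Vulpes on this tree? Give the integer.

The MRCA of Cavia and Vulpes is the root of the tree.
From Cavia up to that node: 5 branches. From Vulpes up to the same node: 4 branches. Total: 5 + 4 = 9.

9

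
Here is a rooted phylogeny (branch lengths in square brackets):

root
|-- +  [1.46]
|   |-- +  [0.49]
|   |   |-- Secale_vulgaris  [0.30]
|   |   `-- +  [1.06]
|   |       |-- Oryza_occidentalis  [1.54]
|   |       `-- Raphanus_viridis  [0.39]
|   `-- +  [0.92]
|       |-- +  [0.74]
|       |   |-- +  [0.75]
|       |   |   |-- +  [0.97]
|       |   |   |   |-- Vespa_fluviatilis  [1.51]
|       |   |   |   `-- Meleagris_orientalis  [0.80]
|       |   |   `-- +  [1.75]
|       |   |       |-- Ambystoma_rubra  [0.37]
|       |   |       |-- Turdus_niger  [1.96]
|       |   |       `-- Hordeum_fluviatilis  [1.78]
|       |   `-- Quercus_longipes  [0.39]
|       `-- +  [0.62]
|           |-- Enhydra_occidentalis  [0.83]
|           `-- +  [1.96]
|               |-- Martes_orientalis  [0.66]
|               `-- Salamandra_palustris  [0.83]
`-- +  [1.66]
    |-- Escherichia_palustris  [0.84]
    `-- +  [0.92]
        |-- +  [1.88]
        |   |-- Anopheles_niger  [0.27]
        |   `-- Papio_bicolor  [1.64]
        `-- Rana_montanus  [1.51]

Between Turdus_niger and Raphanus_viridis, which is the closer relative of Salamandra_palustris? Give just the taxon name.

Turdus_niger

The MRCA of Salamandra_palustris and Turdus_niger subtends ((((Vespa_fluviatilis,Meleagris_orientalis),(Ambystoma_rubra,Turdus_niger,Hordeum_fluviatilis)),Quercus_longipes),(Enhydra_occidentalis,(Martes_orientalis,Salamandra_palustris))) (9 taxa).
The MRCA of Salamandra_palustris and Raphanus_viridis subtends ((Secale_vulgaris,(Oryza_occidentalis,Raphanus_viridis)),((((Vespa_fluviatilis,Meleagris_orientalis),(Ambystoma_rubra,Turdus_niger,Hordeum_fluviatilis)),Quercus_longipes),(Enhydra_occidentalis,(Martes_orientalis,Salamandra_palustris)))) (12 taxa).
The first is nested inside the second, so Salamandra_palustris shares a more recent common ancestor with Turdus_niger.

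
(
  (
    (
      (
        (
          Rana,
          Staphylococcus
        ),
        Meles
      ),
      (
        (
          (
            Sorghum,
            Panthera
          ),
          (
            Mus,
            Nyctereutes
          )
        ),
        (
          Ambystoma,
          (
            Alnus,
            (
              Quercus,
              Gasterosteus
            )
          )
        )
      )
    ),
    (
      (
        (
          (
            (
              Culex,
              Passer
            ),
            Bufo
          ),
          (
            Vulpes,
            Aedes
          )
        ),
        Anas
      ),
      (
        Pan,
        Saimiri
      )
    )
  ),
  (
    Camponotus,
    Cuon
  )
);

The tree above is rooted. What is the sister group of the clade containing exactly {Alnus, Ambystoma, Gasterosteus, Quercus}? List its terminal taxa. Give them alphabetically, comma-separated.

Mus, Nyctereutes, Panthera, Sorghum

The clade containing exactly {Alnus, Ambystoma, Gasterosteus, Quercus} attaches to the tree at the node subtending (((Sorghum,Panthera),(Mus,Nyctereutes)),(Ambystoma,(Alnus,(Quercus,Gasterosteus)))).
The other lineage descending from that same node — the sister group — is ((Sorghum,Panthera),(Mus,Nyctereutes)); its 4 tips in alphabetical order are the answer.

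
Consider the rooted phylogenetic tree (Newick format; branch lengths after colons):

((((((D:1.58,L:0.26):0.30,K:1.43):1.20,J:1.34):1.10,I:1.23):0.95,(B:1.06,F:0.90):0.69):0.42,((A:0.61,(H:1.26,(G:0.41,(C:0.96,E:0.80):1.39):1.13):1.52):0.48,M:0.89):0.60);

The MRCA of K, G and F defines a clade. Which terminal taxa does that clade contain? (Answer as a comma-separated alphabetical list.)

A, B, C, D, E, F, G, H, I, J, K, L, M

Tracing K: it sits inside ((D,L),K).
Tracing G: it sits inside (G,(C,E)).
Tracing F: it sits inside (B,F).
The smallest clade enclosing all 3 is the whole tree (their MRCA is the root), so the answer is all 13 tips in alphabetical order.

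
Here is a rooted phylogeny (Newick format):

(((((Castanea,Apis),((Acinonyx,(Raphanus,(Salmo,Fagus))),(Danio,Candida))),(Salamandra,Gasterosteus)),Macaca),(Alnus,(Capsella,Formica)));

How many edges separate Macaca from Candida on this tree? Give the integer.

The MRCA of Macaca and Candida is the node subtending ((((Castanea,Apis),((Acinonyx,(Raphanus,(Salmo,Fagus))),(Danio,Candida))),(Salamandra,Gasterosteus)),Macaca).
From Macaca up to that node: 1 branch. From Candida up to the same node: 5 branches. Total: 1 + 5 = 6.

6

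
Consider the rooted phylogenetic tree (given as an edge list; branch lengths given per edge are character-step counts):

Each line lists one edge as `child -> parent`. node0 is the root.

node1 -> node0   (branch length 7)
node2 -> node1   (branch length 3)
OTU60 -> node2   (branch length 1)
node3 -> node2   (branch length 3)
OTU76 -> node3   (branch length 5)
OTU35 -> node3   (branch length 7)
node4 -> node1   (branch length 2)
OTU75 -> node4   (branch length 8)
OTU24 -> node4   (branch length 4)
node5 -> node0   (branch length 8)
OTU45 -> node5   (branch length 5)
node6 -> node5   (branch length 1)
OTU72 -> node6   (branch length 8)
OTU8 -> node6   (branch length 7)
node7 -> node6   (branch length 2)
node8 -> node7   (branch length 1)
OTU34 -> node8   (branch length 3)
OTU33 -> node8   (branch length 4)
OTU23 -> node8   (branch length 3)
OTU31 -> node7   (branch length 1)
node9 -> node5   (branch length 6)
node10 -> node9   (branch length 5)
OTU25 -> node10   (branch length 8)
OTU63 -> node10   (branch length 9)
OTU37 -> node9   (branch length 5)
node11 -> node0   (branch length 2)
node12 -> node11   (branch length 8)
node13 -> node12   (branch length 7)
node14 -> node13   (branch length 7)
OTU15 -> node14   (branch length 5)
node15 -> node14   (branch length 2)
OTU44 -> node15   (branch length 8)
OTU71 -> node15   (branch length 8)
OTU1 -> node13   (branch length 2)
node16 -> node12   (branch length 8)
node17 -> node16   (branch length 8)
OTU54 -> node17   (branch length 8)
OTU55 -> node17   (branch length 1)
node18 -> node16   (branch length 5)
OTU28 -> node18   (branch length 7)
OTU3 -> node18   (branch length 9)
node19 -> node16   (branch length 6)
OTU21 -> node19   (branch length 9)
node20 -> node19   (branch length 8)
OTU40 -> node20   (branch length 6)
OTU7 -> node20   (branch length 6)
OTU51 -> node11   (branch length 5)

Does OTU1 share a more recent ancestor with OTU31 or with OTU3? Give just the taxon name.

The MRCA of OTU1 and OTU3 subtends (((OTU15,(OTU44,OTU71)),OTU1),((OTU54,OTU55),(OTU28,OTU3),(OTU21,(OTU40,OTU7)))) (11 taxa).
The MRCA of OTU1 and OTU31 is the root, subtending the entire tree (27 taxa).
The first is nested inside the second, so OTU1 shares a more recent common ancestor with OTU3.

OTU3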